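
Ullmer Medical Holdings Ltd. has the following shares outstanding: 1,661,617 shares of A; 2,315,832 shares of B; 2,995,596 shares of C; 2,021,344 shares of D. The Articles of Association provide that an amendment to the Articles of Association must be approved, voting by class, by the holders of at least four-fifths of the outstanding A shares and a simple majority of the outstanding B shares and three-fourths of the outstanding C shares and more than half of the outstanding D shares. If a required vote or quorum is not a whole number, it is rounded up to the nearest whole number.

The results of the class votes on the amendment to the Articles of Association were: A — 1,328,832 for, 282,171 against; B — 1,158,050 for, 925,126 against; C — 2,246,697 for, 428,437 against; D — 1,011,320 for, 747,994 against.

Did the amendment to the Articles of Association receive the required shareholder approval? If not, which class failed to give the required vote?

Not approved — the A shares did not give the required vote.

A: 4/5 of 1661617 = 1329293.60, rounded up to 1329294; 1,329,294 required, 1,328,832 in favor — not approved.
B: a majority of 2315832 is 1157917; 1,157,917 required, 1,158,050 in favor — approved.
C: 3/4 of 2995596 = 2246697; 2,246,697 required, 2,246,697 in favor — approved.
D: a majority of 2021344 is 1010673; 1,010,673 required, 1,011,320 in favor — approved.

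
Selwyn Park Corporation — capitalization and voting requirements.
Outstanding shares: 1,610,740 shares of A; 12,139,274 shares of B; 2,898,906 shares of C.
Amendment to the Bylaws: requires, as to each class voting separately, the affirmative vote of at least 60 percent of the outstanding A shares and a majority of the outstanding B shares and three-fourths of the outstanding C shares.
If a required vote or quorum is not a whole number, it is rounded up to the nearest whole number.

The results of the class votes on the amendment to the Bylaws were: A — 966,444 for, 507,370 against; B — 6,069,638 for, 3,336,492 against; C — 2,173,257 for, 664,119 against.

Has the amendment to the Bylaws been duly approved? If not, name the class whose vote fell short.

Not approved — the C shares did not give the required vote.

A: 3/5 of 1610740 = 966444; 966,444 required, 966,444 in favor — approved.
B: a majority of 12139274 is 6069638; 6,069,638 required, 6,069,638 in favor — approved.
C: 3/4 of 2898906 = 2174179.50, rounded up to 2174180; 2,174,180 required, 2,173,257 in favor — not approved.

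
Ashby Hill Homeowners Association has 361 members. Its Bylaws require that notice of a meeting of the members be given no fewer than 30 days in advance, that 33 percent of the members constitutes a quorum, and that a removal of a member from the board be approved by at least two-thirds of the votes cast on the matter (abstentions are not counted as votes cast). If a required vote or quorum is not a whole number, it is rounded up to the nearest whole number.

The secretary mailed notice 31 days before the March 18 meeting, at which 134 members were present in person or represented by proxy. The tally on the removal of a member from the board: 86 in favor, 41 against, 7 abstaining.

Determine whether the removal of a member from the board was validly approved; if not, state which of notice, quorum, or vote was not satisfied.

Valid — all requirements satisfied.

Notice: 31 days given; 30 required. Satisfied.
Quorum: 33% of 361 = 119.13, rounded up to 120; 134 present. Satisfied.
Vote: requires two-thirds of the votes cast (134 − 7 abstaining = 127); 2/3 of 127 = 84.67, rounded up to 85, so 85 needed; 86 in favor. Satisfied.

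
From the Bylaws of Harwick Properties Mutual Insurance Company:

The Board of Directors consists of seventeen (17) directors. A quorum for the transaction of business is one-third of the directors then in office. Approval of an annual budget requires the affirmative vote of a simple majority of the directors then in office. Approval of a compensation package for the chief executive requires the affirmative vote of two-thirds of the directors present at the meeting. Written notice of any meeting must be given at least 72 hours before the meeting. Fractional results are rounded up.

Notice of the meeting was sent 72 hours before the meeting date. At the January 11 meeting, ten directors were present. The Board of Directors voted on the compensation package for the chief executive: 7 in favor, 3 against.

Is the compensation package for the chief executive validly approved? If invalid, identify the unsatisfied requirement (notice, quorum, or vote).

Notice: 72 hours given; 72 required (72 ≥ 72). Satisfied.
Quorum: 10 present; quorum is 6. Satisfied.
Vote: the compensation package for the chief executive requires two-thirds of the directors present (10). 2/3 of 10 = 6.67, rounded up to 7, so 7 affirmative votes are needed; 7 voted in favor. Satisfied.

Valid — all requirements satisfied.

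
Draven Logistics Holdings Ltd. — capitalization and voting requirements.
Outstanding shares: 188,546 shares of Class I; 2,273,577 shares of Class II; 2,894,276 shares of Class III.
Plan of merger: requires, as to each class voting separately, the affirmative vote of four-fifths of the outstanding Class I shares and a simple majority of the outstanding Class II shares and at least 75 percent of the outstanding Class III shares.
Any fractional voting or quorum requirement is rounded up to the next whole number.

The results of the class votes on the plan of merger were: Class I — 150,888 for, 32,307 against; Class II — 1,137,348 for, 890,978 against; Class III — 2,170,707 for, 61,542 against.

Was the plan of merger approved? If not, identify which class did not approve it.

Approved — every class gave the required vote.

Class I: 4/5 of 188546 = 150836.80, rounded up to 150837; 150,837 required, 150,888 in favor — approved.
Class II: a majority of 2273577 is 1136789; 1,136,789 required, 1,137,348 in favor — approved.
Class III: 3/4 of 2894276 = 2170707; 2,170,707 required, 2,170,707 in favor — approved.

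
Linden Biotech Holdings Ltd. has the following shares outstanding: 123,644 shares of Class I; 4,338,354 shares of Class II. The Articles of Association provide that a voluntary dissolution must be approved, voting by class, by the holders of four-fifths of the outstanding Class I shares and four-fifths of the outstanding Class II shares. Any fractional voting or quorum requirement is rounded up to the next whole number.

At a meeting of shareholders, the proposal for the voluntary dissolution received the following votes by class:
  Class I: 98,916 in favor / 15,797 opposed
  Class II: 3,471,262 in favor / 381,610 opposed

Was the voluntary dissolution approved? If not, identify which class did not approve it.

Class I: 4/5 of 123644 = 98915.20, rounded up to 98916; 98,916 required, 98,916 in favor — approved.
Class II: 4/5 of 4338354 = 3470683.20, rounded up to 3470684; 3,470,684 required, 3,471,262 in favor — approved.

Approved — every class gave the required vote.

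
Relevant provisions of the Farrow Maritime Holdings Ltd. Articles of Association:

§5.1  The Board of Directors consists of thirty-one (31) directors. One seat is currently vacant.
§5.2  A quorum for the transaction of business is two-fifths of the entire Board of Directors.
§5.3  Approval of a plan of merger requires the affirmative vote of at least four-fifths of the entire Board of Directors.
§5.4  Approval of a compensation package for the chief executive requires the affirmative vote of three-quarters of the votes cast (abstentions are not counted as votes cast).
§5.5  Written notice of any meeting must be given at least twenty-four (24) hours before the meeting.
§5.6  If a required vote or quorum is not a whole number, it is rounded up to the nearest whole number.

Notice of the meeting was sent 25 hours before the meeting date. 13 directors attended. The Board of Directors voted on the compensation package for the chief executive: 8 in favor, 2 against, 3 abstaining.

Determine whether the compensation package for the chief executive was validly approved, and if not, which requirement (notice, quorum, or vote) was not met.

Valid — all requirements satisfied.

Notice: 25 hours given; 24 required (25 ≥ 24). Satisfied.
Quorum: 13 present; quorum is 13. Satisfied.
Vote: the compensation package for the chief executive requires three-fourths of the votes cast (13 present − 3 abstaining = 10). 3/4 of 10 = 7.50, rounded up to 8, so 8 affirmative votes are needed; 8 voted in favor. Satisfied.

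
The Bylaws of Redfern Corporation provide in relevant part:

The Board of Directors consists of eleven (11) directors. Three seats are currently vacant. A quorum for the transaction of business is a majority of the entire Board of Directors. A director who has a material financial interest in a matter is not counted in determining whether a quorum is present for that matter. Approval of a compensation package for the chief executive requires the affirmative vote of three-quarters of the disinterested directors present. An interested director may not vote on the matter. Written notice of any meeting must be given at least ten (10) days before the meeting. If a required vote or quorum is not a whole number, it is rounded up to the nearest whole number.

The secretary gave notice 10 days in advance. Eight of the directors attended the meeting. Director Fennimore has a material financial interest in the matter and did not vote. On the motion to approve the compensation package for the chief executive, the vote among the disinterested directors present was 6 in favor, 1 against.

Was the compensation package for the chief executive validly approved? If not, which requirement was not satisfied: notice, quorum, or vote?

Valid — all requirements satisfied.

Notice: 10 days given; 10 required (10 ≥ 10). Satisfied.
Quorum: 8 present, but the 1 interested director does not count, leaving 7. Quorum is 6. Satisfied.
Vote: the compensation package for the chief executive requires three-fourths of the disinterested directors present (8 − 1 = 7). 3/4 of 7 = 5.25, rounded up to 6, so 6 affirmative votes are needed; 6 voted in favor. Satisfied.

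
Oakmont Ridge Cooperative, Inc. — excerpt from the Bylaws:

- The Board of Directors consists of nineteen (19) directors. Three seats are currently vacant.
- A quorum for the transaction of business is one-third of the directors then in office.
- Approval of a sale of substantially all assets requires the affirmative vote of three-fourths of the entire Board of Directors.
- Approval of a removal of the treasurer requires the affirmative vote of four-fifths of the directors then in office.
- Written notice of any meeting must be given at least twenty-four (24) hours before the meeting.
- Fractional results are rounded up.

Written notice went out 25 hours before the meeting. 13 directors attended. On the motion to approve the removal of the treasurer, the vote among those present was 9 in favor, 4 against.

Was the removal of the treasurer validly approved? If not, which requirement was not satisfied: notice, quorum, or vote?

Notice: 25 hours given; 24 required (25 ≥ 24). Satisfied.
Quorum: 13 present; quorum is 6. Satisfied.
Vote: the removal of the treasurer requires four-fifths of the directors then in office (16). 4/5 of 16 = 12.80, rounded up to 13, so 13 affirmative votes are needed; 9 voted in favor. Not satisfied.

Invalid — vote requirement not satisfied.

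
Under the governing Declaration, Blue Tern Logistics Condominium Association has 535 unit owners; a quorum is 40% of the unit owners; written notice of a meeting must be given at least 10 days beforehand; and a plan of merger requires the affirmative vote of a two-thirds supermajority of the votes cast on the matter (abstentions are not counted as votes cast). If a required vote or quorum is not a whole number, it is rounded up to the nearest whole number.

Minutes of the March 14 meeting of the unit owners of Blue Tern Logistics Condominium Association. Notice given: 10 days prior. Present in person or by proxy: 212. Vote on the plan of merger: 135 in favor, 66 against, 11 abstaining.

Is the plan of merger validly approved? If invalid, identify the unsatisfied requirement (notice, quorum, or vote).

Notice: 10 days given; 10 required. Satisfied.
Quorum: 40% of 535 = 214; 212 present. Not satisfied.
Vote: requires two-thirds of the votes cast (212 − 11 abstaining = 201); 2/3 of 201 = 134, so 134 needed; 135 in favor. Satisfied.

Invalid — quorum requirement not satisfied.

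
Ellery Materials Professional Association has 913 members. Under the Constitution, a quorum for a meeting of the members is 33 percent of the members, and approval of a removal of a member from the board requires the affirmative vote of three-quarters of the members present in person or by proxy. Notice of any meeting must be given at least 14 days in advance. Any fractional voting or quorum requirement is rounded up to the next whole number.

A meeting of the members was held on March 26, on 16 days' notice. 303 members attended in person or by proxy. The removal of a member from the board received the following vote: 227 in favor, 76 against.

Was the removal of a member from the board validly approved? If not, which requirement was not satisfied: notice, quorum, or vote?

Notice: 16 days given; 14 required. Satisfied.
Quorum: 33% of 913 = 301.29, rounded up to 302; 303 present. Satisfied.
Vote: requires three-fourths of those present (303); 3/4 of 303 = 227.25, rounded up to 228, so 228 needed; 227 in favor. Not satisfied.

Invalid — vote requirement not satisfied.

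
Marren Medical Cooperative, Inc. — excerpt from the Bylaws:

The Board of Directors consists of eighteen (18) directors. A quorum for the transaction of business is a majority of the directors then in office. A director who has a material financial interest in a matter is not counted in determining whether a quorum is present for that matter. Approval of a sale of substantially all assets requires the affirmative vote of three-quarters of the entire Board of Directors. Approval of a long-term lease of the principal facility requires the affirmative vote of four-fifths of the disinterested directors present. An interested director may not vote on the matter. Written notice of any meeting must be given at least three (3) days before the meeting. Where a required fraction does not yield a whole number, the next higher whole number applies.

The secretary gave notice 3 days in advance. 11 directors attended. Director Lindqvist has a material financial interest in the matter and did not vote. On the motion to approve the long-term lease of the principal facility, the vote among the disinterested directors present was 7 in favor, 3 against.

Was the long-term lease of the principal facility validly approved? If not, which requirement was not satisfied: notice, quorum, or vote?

Invalid — vote requirement not satisfied.

Notice: 3 days given; 3 required (3 ≥ 3). Satisfied.
Quorum: 11 present, but the 1 interested director does not count, leaving 10. Quorum is 10. Satisfied.
Vote: the long-term lease of the principal facility requires four-fifths of the disinterested directors present (11 − 1 = 10). 4/5 of 10 = 8, so 8 affirmative votes are needed; 7 voted in favor. Not satisfied.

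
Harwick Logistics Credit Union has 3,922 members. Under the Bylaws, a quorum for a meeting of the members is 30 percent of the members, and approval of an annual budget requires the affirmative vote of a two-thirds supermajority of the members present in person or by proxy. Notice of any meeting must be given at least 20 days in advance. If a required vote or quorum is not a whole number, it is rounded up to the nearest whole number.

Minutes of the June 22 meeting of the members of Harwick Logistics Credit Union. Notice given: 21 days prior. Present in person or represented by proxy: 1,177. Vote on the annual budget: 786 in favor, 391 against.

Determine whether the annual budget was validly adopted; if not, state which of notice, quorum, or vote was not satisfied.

Valid — all requirements satisfied.

Notice: 21 days given; 20 required. Satisfied.
Quorum: 30% of 3,922 = 1,176.60, rounded up to 1,177; 1,177 present. Satisfied.
Vote: requires two-thirds of those present (1,177); 2/3 of 1177 = 784.67, rounded up to 785, so 785 needed; 786 in favor. Satisfied.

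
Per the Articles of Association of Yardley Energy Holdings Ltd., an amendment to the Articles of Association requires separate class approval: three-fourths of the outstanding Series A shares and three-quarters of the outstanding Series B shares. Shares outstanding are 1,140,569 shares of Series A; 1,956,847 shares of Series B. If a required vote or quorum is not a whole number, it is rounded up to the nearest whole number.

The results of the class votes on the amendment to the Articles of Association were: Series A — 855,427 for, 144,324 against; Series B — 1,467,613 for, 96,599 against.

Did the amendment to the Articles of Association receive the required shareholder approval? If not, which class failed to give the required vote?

Series A: 3/4 of 1140569 = 855426.75, rounded up to 855427; 855,427 required, 855,427 in favor — approved.
Series B: 3/4 of 1956847 = 1467635.25, rounded up to 1467636; 1,467,636 required, 1,467,613 in favor — not approved.

Not approved — the Series B shares did not give the required vote.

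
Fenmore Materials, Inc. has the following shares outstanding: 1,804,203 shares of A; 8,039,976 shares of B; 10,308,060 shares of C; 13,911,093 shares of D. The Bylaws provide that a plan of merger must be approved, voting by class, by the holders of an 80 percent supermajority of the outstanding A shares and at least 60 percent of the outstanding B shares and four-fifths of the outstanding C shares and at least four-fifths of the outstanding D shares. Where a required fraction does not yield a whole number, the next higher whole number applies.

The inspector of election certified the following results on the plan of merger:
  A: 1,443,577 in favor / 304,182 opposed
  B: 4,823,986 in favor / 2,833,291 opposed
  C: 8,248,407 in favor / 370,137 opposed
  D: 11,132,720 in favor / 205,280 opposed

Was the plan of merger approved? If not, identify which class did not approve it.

A: 4/5 of 1804203 = 1443362.40, rounded up to 1443363; 1,443,363 required, 1,443,577 in favor — approved.
B: 3/5 of 8039976 = 4823985.60, rounded up to 4823986; 4,823,986 required, 4,823,986 in favor — approved.
C: 4/5 of 10308060 = 8246448; 8,246,448 required, 8,248,407 in favor — approved.
D: 4/5 of 13911093 = 11128874.40, rounded up to 11128875; 11,128,875 required, 11,132,720 in favor — approved.

Approved — every class gave the required vote.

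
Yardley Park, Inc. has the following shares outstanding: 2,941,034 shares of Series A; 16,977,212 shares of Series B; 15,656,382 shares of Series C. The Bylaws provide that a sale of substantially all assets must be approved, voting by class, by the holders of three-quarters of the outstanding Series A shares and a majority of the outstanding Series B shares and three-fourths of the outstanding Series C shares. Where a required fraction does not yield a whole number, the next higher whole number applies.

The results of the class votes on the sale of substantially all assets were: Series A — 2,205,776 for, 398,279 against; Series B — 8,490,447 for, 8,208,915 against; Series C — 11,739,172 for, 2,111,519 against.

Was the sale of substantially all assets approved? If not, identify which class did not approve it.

Series A: 3/4 of 2941034 = 2205775.50, rounded up to 2205776; 2,205,776 required, 2,205,776 in favor — approved.
Series B: a majority of 16977212 is 8488607; 8,488,607 required, 8,490,447 in favor — approved.
Series C: 3/4 of 15656382 = 11742286.50, rounded up to 11742287; 11,742,287 required, 11,739,172 in favor — not approved.

Not approved — the Series C shares did not give the required vote.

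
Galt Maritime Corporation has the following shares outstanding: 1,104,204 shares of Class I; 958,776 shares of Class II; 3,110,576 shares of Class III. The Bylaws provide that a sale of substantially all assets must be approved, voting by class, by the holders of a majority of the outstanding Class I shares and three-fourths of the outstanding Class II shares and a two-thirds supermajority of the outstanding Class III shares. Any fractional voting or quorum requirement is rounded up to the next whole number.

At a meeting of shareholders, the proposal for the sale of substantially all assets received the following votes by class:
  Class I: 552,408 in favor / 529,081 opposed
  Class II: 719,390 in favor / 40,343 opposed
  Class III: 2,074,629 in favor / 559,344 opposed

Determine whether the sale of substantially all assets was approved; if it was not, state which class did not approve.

Class I: a majority of 1104204 is 552103; 552,103 required, 552,408 in favor — approved.
Class II: 3/4 of 958776 = 719082; 719,082 required, 719,390 in favor — approved.
Class III: 2/3 of 3110576 = 2073717.33, rounded up to 2073718; 2,073,718 required, 2,074,629 in favor — approved.

Approved — every class gave the required vote.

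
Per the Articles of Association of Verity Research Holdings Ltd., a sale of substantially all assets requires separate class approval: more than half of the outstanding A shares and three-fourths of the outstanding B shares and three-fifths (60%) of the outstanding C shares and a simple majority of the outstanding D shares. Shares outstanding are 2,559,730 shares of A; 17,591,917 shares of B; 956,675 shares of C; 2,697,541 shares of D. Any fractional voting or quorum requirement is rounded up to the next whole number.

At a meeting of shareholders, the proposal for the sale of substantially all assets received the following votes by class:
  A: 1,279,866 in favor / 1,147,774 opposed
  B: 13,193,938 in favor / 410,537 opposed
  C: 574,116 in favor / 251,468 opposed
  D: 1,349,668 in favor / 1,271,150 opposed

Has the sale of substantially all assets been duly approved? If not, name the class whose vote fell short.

A: a majority of 2559730 is 1279866; 1,279,866 required, 1,279,866 in favor — approved.
B: 3/4 of 17591917 = 13193937.75, rounded up to 13193938; 13,193,938 required, 13,193,938 in favor — approved.
C: 3/5 of 956675 = 574005; 574,005 required, 574,116 in favor — approved.
D: a majority of 2697541 is 1348771; 1,348,771 required, 1,349,668 in favor — approved.

Approved — every class gave the required vote.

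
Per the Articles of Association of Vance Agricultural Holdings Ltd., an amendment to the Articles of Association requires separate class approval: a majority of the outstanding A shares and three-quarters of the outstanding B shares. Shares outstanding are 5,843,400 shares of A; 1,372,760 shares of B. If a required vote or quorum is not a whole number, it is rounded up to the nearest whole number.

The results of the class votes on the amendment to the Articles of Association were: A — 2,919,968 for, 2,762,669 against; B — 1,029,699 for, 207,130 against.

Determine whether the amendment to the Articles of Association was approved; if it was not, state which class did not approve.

Not approved — the A shares did not give the required vote.

A: a majority of 5843400 is 2921701; 2,921,701 required, 2,919,968 in favor — not approved.
B: 3/4 of 1372760 = 1029570; 1,029,570 required, 1,029,699 in favor — approved.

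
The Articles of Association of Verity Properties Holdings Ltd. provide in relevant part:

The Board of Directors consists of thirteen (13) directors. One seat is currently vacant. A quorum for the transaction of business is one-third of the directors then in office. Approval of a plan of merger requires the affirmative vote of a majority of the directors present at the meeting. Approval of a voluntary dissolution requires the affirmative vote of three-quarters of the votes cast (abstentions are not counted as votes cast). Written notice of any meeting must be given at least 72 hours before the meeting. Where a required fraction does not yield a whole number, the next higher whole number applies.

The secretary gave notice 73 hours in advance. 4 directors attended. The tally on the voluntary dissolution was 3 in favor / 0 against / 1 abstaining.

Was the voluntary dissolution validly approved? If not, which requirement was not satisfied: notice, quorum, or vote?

Notice: 73 hours given; 72 required (73 ≥ 72). Satisfied.
Quorum: 4 present; quorum is 4. Satisfied.
Vote: the voluntary dissolution requires three-fourths of the votes cast (4 present − 1 abstaining = 3). 3/4 of 3 = 2.25, rounded up to 3, so 3 affirmative votes are needed; 3 voted in favor. Satisfied.

Valid — all requirements satisfied.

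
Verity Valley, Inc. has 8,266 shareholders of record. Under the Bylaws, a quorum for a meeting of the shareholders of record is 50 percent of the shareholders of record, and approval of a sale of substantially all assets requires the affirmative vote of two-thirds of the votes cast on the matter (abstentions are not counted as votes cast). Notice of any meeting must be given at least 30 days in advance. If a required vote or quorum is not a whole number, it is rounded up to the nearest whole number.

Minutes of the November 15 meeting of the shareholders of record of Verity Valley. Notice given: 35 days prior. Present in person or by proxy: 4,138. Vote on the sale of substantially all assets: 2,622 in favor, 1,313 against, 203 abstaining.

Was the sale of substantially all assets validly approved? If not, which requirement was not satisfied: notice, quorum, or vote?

Notice: 35 days given; 30 required. Satisfied.
Quorum: 50% of 8,266 = 4,133; 4,138 present. Satisfied.
Vote: requires two-thirds of the votes cast (4,138 − 203 abstaining = 3,935); 2/3 of 3935 = 2623.33, rounded up to 2624, so 2,624 needed; 2,622 in favor. Not satisfied.

Invalid — vote requirement not satisfied.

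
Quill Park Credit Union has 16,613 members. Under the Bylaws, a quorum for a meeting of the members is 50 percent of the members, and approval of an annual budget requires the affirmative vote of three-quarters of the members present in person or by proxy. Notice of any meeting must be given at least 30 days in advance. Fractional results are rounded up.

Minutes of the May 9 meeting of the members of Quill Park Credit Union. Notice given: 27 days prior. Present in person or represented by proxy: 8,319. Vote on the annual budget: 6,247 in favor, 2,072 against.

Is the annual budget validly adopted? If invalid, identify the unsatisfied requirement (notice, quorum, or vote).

Invalid — notice requirement not satisfied.

Notice: 27 days given; 30 required. Not satisfied.
Quorum: 50% of 16,613 = 8,306.50, rounded up to 8,307; 8,319 present. Satisfied.
Vote: requires three-fourths of those present (8,319); 3/4 of 8319 = 6239.25, rounded up to 6240, so 6,240 needed; 6,247 in favor. Satisfied.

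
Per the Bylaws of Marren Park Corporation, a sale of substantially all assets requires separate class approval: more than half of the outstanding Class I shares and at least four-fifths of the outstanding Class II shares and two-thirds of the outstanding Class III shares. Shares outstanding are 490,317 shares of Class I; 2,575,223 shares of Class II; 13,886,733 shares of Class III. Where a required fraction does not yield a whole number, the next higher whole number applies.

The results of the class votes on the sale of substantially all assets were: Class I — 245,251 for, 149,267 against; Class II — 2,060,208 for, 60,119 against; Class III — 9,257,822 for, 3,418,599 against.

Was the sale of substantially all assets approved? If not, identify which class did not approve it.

Class I: a majority of 490317 is 245159; 245,159 required, 245,251 in favor — approved.
Class II: 4/5 of 2575223 = 2060178.40, rounded up to 2060179; 2,060,179 required, 2,060,208 in favor — approved.
Class III: 2/3 of 13886733 = 9257822; 9,257,822 required, 9,257,822 in favor — approved.

Approved — every class gave the required vote.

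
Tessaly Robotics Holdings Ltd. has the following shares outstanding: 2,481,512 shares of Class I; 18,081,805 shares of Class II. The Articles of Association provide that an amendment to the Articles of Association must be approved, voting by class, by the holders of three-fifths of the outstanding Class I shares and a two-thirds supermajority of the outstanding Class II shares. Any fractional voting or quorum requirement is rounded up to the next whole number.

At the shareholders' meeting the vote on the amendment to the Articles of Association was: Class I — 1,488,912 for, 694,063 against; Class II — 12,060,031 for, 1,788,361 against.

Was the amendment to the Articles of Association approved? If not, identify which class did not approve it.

Approved — every class gave the required vote.

Class I: 3/5 of 2481512 = 1488907.20, rounded up to 1488908; 1,488,908 required, 1,488,912 in favor — approved.
Class II: 2/3 of 18081805 = 12054536.67, rounded up to 12054537; 12,054,537 required, 12,060,031 in favor — approved.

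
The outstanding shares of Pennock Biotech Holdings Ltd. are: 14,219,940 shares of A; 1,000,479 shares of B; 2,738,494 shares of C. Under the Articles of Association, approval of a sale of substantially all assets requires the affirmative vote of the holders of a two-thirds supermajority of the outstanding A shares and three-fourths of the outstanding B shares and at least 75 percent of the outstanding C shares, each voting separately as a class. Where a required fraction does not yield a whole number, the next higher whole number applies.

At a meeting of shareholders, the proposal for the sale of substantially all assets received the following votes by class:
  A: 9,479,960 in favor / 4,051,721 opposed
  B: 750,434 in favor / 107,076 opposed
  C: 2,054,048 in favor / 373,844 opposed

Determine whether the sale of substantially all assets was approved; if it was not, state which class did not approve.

A: 2/3 of 14219940 = 9479960; 9,479,960 required, 9,479,960 in favor — approved.
B: 3/4 of 1000479 = 750359.25, rounded up to 750360; 750,360 required, 750,434 in favor — approved.
C: 3/4 of 2738494 = 2053870.50, rounded up to 2053871; 2,053,871 required, 2,054,048 in favor — approved.

Approved — every class gave the required vote.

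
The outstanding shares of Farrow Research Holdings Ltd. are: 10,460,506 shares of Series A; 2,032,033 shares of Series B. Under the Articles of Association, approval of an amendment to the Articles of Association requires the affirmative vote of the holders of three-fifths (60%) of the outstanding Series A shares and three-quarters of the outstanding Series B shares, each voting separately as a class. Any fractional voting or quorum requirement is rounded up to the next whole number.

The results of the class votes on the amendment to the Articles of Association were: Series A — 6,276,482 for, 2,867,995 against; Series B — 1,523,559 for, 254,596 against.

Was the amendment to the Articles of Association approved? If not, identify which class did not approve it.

Not approved — the Series B shares did not give the required vote.

Series A: 3/5 of 10460506 = 6276303.60, rounded up to 6276304; 6,276,304 required, 6,276,482 in favor — approved.
Series B: 3/4 of 2032033 = 1524024.75, rounded up to 1524025; 1,524,025 required, 1,523,559 in favor — not approved.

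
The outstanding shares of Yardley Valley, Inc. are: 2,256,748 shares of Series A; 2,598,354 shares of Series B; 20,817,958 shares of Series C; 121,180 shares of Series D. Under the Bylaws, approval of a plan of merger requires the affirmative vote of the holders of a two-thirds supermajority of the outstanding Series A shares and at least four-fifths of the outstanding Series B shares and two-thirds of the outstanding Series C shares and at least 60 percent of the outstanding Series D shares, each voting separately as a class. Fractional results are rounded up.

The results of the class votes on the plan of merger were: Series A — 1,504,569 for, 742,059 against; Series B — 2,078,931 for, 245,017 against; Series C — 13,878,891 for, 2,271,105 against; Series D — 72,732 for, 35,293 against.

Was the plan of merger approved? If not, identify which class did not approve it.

Series A: 2/3 of 2256748 = 1504498.67, rounded up to 1504499; 1,504,499 required, 1,504,569 in favor — approved.
Series B: 4/5 of 2598354 = 2078683.20, rounded up to 2078684; 2,078,684 required, 2,078,931 in favor — approved.
Series C: 2/3 of 20817958 = 13878638.67, rounded up to 13878639; 13,878,639 required, 13,878,891 in favor — approved.
Series D: 3/5 of 121180 = 72708; 72,708 required, 72,732 in favor — approved.

Approved — every class gave the required vote.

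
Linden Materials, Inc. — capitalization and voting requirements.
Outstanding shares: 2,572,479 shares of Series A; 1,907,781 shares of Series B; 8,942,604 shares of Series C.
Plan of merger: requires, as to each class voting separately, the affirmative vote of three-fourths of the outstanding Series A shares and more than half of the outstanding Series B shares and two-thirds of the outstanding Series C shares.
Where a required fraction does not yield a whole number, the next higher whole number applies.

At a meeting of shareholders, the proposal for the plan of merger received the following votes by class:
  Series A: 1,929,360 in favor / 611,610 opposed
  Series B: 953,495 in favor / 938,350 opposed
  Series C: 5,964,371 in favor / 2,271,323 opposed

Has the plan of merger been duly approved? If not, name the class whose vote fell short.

Series A: 3/4 of 2572479 = 1929359.25, rounded up to 1929360; 1,929,360 required, 1,929,360 in favor — approved.
Series B: a majority of 1907781 is 953891; 953,891 required, 953,495 in favor — not approved.
Series C: 2/3 of 8942604 = 5961736; 5,961,736 required, 5,964,371 in favor — approved.

Not approved — the Series B shares did not give the required vote.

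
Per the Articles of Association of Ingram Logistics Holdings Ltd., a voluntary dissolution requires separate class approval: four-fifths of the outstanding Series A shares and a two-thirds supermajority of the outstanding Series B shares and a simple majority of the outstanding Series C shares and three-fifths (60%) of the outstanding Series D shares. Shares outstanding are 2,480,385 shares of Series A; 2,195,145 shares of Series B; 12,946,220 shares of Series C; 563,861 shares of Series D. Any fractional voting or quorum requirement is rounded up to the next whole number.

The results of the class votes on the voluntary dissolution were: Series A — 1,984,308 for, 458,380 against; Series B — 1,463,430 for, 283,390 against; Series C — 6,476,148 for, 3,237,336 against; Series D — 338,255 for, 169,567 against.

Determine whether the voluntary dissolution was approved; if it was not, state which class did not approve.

Not approved — the Series D shares did not give the required vote.

Series A: 4/5 of 2480385 = 1984308; 1,984,308 required, 1,984,308 in favor — approved.
Series B: 2/3 of 2195145 = 1463430; 1,463,430 required, 1,463,430 in favor — approved.
Series C: a majority of 12946220 is 6473111; 6,473,111 required, 6,476,148 in favor — approved.
Series D: 3/5 of 563861 = 338316.60, rounded up to 338317; 338,317 required, 338,255 in favor — not approved.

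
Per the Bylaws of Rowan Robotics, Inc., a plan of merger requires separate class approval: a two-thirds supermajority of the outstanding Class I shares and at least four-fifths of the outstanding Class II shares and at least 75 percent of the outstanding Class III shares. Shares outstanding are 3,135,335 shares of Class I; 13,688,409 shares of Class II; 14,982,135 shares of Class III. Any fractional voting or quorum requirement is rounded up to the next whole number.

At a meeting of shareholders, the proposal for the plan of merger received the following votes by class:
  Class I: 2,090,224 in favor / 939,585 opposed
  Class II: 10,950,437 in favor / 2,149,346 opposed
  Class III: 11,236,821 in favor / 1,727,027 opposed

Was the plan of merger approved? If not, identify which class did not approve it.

Not approved — the Class II shares did not give the required vote.

Class I: 2/3 of 3135335 = 2090223.33, rounded up to 2090224; 2,090,224 required, 2,090,224 in favor — approved.
Class II: 4/5 of 13688409 = 10950727.20, rounded up to 10950728; 10,950,728 required, 10,950,437 in favor — not approved.
Class III: 3/4 of 14982135 = 11236601.25, rounded up to 11236602; 11,236,602 required, 11,236,821 in favor — approved.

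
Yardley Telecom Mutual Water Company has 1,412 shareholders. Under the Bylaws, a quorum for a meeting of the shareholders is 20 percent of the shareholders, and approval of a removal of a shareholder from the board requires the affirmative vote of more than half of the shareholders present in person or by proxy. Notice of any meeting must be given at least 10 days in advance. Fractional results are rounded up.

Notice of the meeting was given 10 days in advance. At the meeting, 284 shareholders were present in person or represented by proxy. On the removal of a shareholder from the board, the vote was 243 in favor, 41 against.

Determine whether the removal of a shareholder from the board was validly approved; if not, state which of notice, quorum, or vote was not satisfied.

Valid — all requirements satisfied.

Notice: 10 days given; 10 required. Satisfied.
Quorum: 20% of 1,412 = 282.40, rounded up to 283; 284 present. Satisfied.
Vote: requires a majority of those present (284); a majority of 284 is 143, so 143 needed; 243 in favor. Satisfied.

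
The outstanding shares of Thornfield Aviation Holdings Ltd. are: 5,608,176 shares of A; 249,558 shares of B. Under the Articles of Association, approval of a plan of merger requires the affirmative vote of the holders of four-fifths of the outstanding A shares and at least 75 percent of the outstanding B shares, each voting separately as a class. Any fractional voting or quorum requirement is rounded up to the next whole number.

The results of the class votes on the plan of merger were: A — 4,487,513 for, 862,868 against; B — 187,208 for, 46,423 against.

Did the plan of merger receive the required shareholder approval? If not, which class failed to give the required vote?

A: 4/5 of 5608176 = 4486540.80, rounded up to 4486541; 4,486,541 required, 4,487,513 in favor — approved.
B: 3/4 of 249558 = 187168.50, rounded up to 187169; 187,169 required, 187,208 in favor — approved.

Approved — every class gave the required vote.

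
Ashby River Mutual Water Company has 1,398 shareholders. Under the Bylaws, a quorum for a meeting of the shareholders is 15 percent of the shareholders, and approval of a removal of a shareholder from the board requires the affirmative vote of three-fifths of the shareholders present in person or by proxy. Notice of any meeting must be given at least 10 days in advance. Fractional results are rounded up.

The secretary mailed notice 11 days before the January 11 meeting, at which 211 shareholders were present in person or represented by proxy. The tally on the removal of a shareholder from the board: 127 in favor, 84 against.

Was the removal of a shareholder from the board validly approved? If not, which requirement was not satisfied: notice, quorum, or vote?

Valid — all requirements satisfied.

Notice: 11 days given; 10 required. Satisfied.
Quorum: 15% of 1,398 = 209.70, rounded up to 210; 211 present. Satisfied.
Vote: requires three-fifths of those present (211); 3/5 of 211 = 126.60, rounded up to 127, so 127 needed; 127 in favor. Satisfied.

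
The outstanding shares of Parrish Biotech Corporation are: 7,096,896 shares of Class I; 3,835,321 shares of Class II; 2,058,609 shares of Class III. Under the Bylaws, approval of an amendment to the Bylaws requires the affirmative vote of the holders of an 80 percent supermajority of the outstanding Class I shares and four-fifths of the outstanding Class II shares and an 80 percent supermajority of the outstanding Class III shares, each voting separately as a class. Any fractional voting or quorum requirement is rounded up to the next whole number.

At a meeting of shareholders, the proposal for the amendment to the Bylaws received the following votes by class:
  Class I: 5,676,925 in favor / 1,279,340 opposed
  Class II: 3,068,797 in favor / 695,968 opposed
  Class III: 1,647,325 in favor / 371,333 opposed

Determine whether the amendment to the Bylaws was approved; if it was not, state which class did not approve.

Class I: 4/5 of 7096896 = 5677516.80, rounded up to 5677517; 5,677,517 required, 5,676,925 in favor — not approved.
Class II: 4/5 of 3835321 = 3068256.80, rounded up to 3068257; 3,068,257 required, 3,068,797 in favor — approved.
Class III: 4/5 of 2058609 = 1646887.20, rounded up to 1646888; 1,646,888 required, 1,647,325 in favor — approved.

Not approved — the Class I shares did not give the required vote.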